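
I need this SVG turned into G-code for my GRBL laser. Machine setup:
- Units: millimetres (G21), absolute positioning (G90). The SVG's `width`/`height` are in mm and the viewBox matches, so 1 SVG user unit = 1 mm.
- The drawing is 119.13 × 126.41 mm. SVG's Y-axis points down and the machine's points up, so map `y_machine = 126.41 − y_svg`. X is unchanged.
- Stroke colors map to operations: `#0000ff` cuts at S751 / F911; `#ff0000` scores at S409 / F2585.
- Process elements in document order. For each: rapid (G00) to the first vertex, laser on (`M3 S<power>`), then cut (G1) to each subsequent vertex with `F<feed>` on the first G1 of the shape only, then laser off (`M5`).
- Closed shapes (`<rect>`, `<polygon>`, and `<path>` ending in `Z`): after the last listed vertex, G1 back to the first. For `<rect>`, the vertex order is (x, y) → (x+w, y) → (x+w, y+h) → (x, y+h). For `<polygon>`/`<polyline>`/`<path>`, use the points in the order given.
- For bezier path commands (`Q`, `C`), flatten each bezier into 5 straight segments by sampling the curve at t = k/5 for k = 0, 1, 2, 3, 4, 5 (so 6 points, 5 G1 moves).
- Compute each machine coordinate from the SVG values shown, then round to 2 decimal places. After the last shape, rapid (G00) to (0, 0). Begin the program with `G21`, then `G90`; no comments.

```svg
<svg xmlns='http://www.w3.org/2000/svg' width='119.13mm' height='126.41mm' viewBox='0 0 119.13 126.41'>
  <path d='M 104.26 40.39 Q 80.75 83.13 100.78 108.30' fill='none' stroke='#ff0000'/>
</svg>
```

viewBox `0 0 119.13 126.41` with mm width/height → 1 unit = 1 mm. Flip: y_m = 126.41 − y_svg.

**Shape 1** — `<path>` quadratic bezier, stroke `#ff0000` → score (S409, F2585). Control points (SVG): P0=(104.26,40.39), P1=(80.75,83.13), P2=(100.78,108.30); sampled at t=k/5. Machine vertices: (104.26,86.02) → (96.60,69.63) → (92.42,54.64) → (91.72,41.06) → (94.51,28.88) → (100.78,18.11). Open path.

G21
G90
G00 X104.26 Y86.02
M3 S409
G1 X96.60 Y69.63 F2585
G1 X92.42 Y54.64
G1 X91.72 Y41.06
G1 X94.51 Y28.88
G1 X100.78 Y18.11
M5
G00 X0.00 Y0.00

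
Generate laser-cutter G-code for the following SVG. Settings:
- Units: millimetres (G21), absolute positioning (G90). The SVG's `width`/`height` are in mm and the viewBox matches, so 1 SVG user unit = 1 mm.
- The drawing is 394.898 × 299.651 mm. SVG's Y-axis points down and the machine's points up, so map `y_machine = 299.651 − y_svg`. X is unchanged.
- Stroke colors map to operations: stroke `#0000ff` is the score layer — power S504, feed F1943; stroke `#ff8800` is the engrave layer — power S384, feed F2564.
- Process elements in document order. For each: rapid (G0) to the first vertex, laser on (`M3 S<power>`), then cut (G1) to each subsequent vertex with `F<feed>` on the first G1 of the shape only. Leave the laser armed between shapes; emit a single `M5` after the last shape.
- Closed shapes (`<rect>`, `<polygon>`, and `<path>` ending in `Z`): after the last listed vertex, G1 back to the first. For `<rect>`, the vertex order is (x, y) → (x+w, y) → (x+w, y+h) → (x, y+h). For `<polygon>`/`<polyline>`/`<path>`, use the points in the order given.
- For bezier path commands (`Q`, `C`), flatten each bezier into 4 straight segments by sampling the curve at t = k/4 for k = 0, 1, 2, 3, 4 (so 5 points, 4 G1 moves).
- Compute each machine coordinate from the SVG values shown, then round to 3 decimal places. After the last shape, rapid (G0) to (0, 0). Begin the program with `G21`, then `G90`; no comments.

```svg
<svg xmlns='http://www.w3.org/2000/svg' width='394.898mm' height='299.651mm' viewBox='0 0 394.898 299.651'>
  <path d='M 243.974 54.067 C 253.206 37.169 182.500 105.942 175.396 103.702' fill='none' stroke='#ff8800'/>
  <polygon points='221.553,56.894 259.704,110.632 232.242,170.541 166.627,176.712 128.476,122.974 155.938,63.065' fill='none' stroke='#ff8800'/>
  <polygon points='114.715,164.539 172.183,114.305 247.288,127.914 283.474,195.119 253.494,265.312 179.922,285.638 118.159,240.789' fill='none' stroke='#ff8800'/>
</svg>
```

1 u = 1 mm; y_m = 299.651 − y.

[1] `<path>` cubic bezier, #ff8800→engrave S384 F2564: (243.974,245.584) → (238.152,244.642) → (215.811,226.263) → (190.407,205.136) → (175.396,195.949)

[2] `<polygon>` regular polygon, #ff8800→engrave S384 F2564: (221.553,242.757) → (259.704,189.019) → (232.242,129.110) → (166.627,122.939) → (128.476,176.677) → (155.938,236.586) → (221.553,242.757) (closed)

[3] `<polygon>` regular polygon, #ff8800→engrave S384 F2564: (114.715,135.112) → (172.183,185.346) → (247.288,171.737) → (283.474,104.532) → (253.494,34.339) → (179.922,14.013) → (118.159,58.862) → (114.715,135.112) (closed)

G21
G90
G0 X243.974 Y245.584
M3 S384
G1 X238.152 Y244.642 F2564
G1 X215.811 Y226.263
G1 X190.407 Y205.136
G1 X175.396 Y195.949
G0 X221.553 Y242.757
M3 S384
G1 X259.704 Y189.019 F2564
G1 X232.242 Y129.110
G1 X166.627 Y122.939
G1 X128.476 Y176.677
G1 X155.938 Y236.586
G1 X221.553 Y242.757
G0 X114.715 Y135.112
M3 S384
G1 X172.183 Y185.346 F2564
G1 X247.288 Y171.737
G1 X283.474 Y104.532
G1 X253.494 Y34.339
G1 X179.922 Y14.013
G1 X118.159 Y58.862
G1 X114.715 Y135.112
M5
G0 X0.000 Y0.000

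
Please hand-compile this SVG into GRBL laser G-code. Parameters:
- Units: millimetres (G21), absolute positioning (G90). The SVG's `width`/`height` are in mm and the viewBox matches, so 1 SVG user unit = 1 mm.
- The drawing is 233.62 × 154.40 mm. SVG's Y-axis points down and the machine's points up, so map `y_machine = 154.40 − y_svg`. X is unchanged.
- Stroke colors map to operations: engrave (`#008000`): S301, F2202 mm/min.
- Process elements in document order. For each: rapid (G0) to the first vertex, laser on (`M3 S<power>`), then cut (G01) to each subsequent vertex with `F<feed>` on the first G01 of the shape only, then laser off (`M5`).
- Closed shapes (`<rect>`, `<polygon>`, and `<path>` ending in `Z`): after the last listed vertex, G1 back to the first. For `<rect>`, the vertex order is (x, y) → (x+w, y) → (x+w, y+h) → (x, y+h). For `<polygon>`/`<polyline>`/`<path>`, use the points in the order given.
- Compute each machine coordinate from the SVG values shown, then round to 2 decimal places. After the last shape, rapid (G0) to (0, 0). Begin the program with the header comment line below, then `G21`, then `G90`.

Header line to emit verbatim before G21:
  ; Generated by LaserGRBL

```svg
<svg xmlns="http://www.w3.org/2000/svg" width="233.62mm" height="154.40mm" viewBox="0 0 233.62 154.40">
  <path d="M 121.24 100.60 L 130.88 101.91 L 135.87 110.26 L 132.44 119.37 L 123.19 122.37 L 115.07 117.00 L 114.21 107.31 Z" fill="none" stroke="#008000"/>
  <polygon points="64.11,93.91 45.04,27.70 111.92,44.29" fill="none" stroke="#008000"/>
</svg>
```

; Generated by LaserGRBL
G21
G90
G0 X121.24 Y53.80
M3 S301
G01 X130.88 Y52.49 F2202
G01 X135.87 Y44.14
G01 X132.44 Y35.03
G01 X123.19 Y32.03
G01 X115.07 Y37.40
G01 X114.21 Y47.09
G01 X121.24 Y53.80
M5
G0 X64.11 Y60.49
M3 S301
G01 X45.04 Y126.70 F2202
G01 X111.92 Y110.11
G01 X64.11 Y60.49
M5
G0 X0.00 Y0.00

Since the viewBox matches the mm dimensions, user units are millimetres directly. The only transform is the Y-flip y_m = 154.40 − y_svg.

Shape 1 is a regular polygon drawn with `<path>`. Its stroke #008000 means engrave at S301, F2202. After flipping Y the toolpath is (121.24,53.80) → (130.88,52.49) → (135.87,44.14) → (132.44,35.03) → (123.19,32.03) → (115.07,37.40) → (114.21,47.09) → (121.24,53.80), returning to the start.

Shape 2 is a regular polygon drawn with `<polygon>`. Its stroke #008000 means engrave at S301, F2202. After flipping Y the toolpath is (64.11,60.49) → (45.04,126.70) → (111.92,110.11) → (64.11,60.49), returning to the start.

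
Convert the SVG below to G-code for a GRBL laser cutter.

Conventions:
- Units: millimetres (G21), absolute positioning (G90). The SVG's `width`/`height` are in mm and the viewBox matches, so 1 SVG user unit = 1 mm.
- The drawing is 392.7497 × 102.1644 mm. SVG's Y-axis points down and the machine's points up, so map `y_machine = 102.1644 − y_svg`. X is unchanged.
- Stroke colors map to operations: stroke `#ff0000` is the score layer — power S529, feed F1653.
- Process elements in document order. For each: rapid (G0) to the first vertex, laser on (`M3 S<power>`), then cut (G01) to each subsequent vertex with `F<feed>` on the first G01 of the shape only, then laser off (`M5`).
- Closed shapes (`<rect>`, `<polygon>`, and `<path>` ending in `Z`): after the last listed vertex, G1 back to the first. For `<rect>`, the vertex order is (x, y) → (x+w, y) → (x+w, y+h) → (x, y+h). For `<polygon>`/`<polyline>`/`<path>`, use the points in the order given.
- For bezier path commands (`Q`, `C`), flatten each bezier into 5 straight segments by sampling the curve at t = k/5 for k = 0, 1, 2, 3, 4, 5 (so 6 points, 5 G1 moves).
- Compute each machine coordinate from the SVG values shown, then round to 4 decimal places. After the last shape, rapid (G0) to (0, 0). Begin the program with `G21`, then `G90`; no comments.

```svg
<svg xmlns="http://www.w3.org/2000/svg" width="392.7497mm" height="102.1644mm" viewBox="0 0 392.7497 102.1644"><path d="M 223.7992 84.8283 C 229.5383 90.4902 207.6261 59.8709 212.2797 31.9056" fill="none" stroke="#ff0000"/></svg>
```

G21
G90
G0 X223.7992 Y17.3361
M3 S529
G01 X224.3582 Y17.9812 F1653
G01 X220.8834 Y25.4649
G01 X215.9771 Y37.9184
G01 X212.2417 Y53.4726
G01 X212.2797 Y70.2588
M5
G0 X0.0000 Y0.0000

1 u = 1 mm; y_m = 102.1644 − y.

[1] `<path>` cubic bezier, #ff0000→score S529 F1653: (223.7992,17.3361) → (224.3582,17.9812) → (220.8834,25.4649) → (215.9771,37.9184) → (212.2417,53.4726) → (212.2797,70.2588)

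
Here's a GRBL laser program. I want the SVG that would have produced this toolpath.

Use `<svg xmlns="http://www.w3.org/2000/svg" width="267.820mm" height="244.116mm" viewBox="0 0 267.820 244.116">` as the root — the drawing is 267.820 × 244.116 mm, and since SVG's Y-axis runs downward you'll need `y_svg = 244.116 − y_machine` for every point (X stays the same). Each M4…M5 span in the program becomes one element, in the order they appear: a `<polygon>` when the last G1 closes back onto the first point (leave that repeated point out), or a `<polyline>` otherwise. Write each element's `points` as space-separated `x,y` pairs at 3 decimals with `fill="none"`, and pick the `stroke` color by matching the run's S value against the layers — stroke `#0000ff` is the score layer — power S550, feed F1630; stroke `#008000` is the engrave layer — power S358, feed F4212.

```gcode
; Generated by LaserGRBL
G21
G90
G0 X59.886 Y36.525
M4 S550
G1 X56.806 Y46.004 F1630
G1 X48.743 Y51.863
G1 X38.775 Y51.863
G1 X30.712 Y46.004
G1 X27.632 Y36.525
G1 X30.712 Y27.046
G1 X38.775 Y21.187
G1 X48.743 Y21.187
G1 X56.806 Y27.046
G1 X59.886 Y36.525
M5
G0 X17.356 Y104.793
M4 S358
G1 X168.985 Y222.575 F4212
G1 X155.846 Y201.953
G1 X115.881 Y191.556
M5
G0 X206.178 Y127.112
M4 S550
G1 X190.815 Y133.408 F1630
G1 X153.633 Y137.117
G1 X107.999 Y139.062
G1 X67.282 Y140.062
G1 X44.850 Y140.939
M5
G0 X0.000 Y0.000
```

<svg xmlns="http://www.w3.org/2000/svg" width="267.820mm" height="244.116mm" viewBox="0 0 267.820 244.116">
  <polygon points="59.886,207.591 56.806,198.112 48.743,192.253 38.775,192.253 30.712,198.112 27.632,207.591 30.712,217.070 38.775,222.929 48.743,222.929 56.806,217.070" fill="none" stroke="#0000ff"/>
  <polyline points="17.356,139.323 168.985,21.541 155.846,42.163 115.881,52.560" fill="none" stroke="#008000"/>
  <polyline points="206.178,117.004 190.815,110.708 153.633,106.999 107.999,105.054 67.282,104.054 44.850,103.177" fill="none" stroke="#0000ff"/>
</svg>

y_svg = 244.116 − y_m.

[1] S550→`#0000ff` (score); closed run; points: 59.886,207.591 56.806,198.112 48.743,192.253 38.775,192.253 30.712,198.112 27.632,207.591 30.712,217.070 38.775,222.929 48.743,222.929 56.806,217.070

[2] S358→`#008000` (engrave); open run; points: 17.356,139.323 168.985,21.541 155.846,42.163 115.881,52.560

[3] S550→`#0000ff` (score); open run; points: 206.178,117.004 190.815,110.708 153.633,106.999 107.999,105.054 67.282,104.054 44.850,103.177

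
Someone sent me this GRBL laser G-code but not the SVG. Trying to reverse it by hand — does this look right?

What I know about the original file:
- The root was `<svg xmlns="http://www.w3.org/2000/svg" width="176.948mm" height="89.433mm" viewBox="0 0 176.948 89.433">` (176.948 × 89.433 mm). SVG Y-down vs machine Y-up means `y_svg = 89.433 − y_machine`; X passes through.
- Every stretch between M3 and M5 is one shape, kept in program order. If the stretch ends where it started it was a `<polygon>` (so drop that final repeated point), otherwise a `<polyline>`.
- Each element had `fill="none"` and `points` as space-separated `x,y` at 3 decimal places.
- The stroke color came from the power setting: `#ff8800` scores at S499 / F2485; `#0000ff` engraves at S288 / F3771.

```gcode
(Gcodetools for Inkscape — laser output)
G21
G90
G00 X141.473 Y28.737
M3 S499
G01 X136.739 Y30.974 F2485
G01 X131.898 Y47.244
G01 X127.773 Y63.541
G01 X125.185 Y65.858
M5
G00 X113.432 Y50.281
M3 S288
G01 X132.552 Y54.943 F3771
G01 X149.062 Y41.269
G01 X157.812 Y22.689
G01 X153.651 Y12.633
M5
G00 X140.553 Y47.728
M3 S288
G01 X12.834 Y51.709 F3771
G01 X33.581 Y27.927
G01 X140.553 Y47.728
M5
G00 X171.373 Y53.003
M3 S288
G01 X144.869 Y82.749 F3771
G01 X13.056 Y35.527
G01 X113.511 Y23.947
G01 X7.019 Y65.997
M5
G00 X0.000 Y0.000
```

<svg xmlns="http://www.w3.org/2000/svg" width="176.948mm" height="89.433mm" viewBox="0 0 176.948 89.433">
  <polyline points="141.473,60.696 136.739,58.459 131.898,42.189 127.773,25.892 125.185,23.575" fill="none" stroke="#ff8800"/>
  <polyline points="113.432,39.152 132.552,34.490 149.062,48.164 157.812,66.744 153.651,76.800" fill="none" stroke="#0000ff"/>
  <polygon points="140.553,41.705 12.834,37.724 33.581,61.506" fill="none" stroke="#0000ff"/>
  <polyline points="171.373,36.430 144.869,6.684 13.056,53.906 113.511,65.486 7.019,23.436" fill="none" stroke="#0000ff"/>
</svg>

Each laser-on run becomes one SVG element. Flip Y back into SVG space with y_svg = 89.433 − y_machine.

Run 1: S499 ⇒ score layer `#ff8800`. The run is open, so emit a `<polyline>` with points (Y-flipped): 141.473,60.696 136.739,58.459 131.898,42.189 127.773,25.892 125.185,23.575.

Run 2: S288 ⇒ engrave layer `#0000ff`. The run is open, so emit a `<polyline>` with points (Y-flipped): 113.432,39.152 132.552,34.490 149.062,48.164 157.812,66.744 153.651,76.800.

Run 3: power S288 maps to stroke `#0000ff` (engrave). The run returns to its start, so emit a `<polygon>` with points (Y-flipped): 140.553,41.705 12.834,37.724 33.581,61.506.

Run 4: S288 ⇒ engrave layer `#0000ff`. The run is open, so emit a `<polyline>` with points (Y-flipped): 171.373,36.430 144.869,6.684 13.056,53.906 113.511,65.486 7.019,23.436.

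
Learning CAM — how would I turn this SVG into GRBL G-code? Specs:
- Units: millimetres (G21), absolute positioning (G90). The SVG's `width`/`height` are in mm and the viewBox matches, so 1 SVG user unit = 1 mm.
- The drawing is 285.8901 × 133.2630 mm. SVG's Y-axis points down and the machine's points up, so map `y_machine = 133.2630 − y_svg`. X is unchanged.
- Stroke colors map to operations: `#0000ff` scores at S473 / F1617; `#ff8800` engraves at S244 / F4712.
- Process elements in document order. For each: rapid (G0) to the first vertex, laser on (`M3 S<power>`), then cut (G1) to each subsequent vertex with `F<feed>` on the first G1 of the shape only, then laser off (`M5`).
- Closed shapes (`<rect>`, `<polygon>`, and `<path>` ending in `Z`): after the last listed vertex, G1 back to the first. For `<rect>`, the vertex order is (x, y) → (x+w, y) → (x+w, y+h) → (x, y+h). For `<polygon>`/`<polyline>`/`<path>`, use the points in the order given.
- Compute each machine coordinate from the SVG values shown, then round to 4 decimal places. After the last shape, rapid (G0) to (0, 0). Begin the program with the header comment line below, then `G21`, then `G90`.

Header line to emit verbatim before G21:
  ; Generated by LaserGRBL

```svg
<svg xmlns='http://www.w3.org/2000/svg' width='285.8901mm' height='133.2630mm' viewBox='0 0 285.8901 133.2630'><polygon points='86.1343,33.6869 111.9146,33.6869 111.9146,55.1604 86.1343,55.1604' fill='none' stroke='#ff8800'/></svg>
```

1 u = 1 mm; y_m = 133.2630 − y.

[1] `<polygon>` rectangle, #ff8800→engrave S244 F4712: (86.1343,99.5761) → (111.9146,99.5761) → (111.9146,78.1026) → (86.1343,78.1026) → (86.1343,99.5761) (closed)

; Generated by LaserGRBL
G21
G90
G0 X86.1343 Y99.5761
M3 S244
G1 X111.9146 Y99.5761 F4712
G1 X111.9146 Y78.1026
G1 X86.1343 Y78.1026
G1 X86.1343 Y99.5761
M5
G0 X0.0000 Y0.0000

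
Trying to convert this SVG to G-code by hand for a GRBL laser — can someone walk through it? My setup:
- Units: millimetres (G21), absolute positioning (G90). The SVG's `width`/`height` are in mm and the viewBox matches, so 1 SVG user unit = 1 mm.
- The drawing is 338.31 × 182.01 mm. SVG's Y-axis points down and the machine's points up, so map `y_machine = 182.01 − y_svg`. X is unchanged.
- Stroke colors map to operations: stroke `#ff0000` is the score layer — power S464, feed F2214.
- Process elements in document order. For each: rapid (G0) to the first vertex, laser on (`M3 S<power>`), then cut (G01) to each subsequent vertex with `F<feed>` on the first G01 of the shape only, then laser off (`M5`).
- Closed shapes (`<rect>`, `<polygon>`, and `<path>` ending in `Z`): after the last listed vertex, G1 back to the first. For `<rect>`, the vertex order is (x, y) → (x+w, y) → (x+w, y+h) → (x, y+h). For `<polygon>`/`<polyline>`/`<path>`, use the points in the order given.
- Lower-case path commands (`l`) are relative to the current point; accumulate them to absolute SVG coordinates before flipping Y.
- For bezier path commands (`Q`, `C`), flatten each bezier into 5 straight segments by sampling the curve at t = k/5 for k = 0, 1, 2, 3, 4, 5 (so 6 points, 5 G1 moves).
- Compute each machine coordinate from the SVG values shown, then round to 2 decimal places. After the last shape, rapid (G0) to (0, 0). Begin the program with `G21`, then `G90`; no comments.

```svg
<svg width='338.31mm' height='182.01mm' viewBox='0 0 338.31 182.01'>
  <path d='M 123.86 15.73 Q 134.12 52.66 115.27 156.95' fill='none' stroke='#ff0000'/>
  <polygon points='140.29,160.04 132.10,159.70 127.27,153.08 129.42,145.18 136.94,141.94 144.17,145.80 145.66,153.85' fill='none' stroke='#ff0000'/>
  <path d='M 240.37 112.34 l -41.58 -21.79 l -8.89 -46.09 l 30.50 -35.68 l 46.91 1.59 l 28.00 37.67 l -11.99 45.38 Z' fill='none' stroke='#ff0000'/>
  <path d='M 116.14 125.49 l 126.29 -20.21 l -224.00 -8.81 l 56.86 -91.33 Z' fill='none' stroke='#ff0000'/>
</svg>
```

G21
G90
G0 X123.86 Y166.28
M3 S464
G01 X126.80 Y148.81 F2214
G01 X127.41 Y125.96
G01 X125.69 Y97.71
G01 X121.65 Y64.08
G01 X115.27 Y25.06
M5
G0 X140.29 Y21.97
M3 S464
G01 X132.10 Y22.31 F2214
G01 X127.27 Y28.93
G01 X129.42 Y36.83
G01 X136.94 Y40.07
G01 X144.17 Y36.21
G01 X145.66 Y28.16
G01 X140.29 Y21.97
M5
G0 X240.37 Y69.67
M3 S464
G01 X198.79 Y91.46 F2214
G01 X189.90 Y137.55
G01 X220.40 Y173.23
G01 X267.31 Y171.64
G01 X295.31 Y133.97
G01 X283.32 Y88.59
G01 X240.37 Y69.67
M5
G0 X116.14 Y56.52
M3 S464
G01 X242.43 Y76.73 F2214
G01 X18.43 Y85.54
G01 X75.29 Y176.87
G01 X116.14 Y56.52
M5
G0 X0.00 Y0.00

1 u = 1 mm; y_m = 182.01 − y.

[1] `<path>` quadratic bezier, #ff0000→score S464 F2214: (123.86,166.28) → (126.80,148.81) → (127.41,125.96) → (125.69,97.71) → (121.65,64.08) → (115.27,25.06)

[2] `<polygon>` regular polygon, #ff0000→score S464 F2214: (140.29,21.97) → (132.10,22.31) → (127.27,28.93) → (129.42,36.83) → (136.94,40.07) → (144.17,36.21) → (145.66,28.16) → (140.29,21.97) (closed)

[3] `<path>` regular polygon, #ff0000→score S464 F2214: (240.37,69.67) → (198.79,91.46) → (189.90,137.55) → (220.40,173.23) → (267.31,171.64) → (295.31,133.97) → (283.32,88.59) → (240.37,69.67) (closed)

[4] `<path>` closed polygon, #ff0000→score S464 F2214: (116.14,56.52) → (242.43,76.73) → (18.43,85.54) → (75.29,176.87) → (116.14,56.52) (closed)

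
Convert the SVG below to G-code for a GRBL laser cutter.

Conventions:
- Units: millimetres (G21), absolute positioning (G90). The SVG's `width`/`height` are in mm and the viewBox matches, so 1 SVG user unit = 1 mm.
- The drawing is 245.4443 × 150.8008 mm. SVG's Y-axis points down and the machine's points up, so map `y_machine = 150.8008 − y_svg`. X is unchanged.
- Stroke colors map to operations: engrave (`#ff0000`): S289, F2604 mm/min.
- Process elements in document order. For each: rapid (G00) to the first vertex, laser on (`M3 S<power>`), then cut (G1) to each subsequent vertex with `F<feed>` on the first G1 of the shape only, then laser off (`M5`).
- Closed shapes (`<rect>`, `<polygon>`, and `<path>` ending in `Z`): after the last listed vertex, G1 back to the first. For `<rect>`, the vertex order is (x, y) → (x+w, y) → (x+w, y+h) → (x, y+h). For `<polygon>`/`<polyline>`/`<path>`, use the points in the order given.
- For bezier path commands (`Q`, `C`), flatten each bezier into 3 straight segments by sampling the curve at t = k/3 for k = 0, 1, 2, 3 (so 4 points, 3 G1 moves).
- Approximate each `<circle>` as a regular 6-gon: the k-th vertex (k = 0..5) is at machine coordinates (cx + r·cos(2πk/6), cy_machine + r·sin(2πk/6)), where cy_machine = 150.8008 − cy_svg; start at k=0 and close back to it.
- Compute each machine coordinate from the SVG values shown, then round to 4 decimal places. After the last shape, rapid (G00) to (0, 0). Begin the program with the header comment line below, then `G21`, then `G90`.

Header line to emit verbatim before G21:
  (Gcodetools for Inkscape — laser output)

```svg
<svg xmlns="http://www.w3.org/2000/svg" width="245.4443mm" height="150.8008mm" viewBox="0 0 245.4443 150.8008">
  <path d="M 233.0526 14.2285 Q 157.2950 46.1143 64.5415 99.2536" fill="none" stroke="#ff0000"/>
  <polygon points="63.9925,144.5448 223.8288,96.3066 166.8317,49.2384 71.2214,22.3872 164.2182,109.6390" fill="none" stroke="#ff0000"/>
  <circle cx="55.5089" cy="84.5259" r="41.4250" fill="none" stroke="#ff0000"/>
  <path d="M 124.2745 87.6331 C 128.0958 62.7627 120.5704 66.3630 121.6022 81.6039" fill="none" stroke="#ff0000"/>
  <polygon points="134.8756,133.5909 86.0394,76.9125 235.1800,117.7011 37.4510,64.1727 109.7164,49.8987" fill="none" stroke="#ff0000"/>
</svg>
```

1 u = 1 mm; y_m = 150.8008 − y.

[1] `<path>` quadratic bezier, #ff0000→engrave S289 F2604: (233.0526,136.5723) → (180.6591,112.9536) → (124.4887,84.6119) → (64.5415,51.5472)

[2] `<polygon>` closed polygon, #ff0000→engrave S289 F2604: (63.9925,6.2560) → (223.8288,54.4942) → (166.8317,101.5624) → (71.2214,128.4136) → (164.2182,41.1618) → (63.9925,6.2560) (closed)

[3] `<circle>` circle, #ff0000→engrave S289 F2604: (96.9339,66.2749) → (76.2214,102.1500) → (34.7964,102.1500) → (14.0839,66.2749) → (34.7964,30.3998) → (76.2214,30.3998) → (96.9339,66.2749) (closed)

[4] `<path>` cubic bezier, #ff0000→engrave S289 F2604: (124.2745,63.1677) → (125.0507,79.1712) → (122.6856,79.9343) → (121.6022,69.1969)

[5] `<polygon>` closed polygon, #ff0000→engrave S289 F2604: (134.8756,17.2099) → (86.0394,73.8883) → (235.1800,33.0997) → (37.4510,86.6281) → (109.7164,100.9021) → (134.8756,17.2099) (closed)

(Gcodetools for Inkscape — laser output)
G21
G90
G00 X233.0526 Y136.5723
M3 S289
G1 X180.6591 Y112.9536 F2604
G1 X124.4887 Y84.6119
G1 X64.5415 Y51.5472
M5
G00 X63.9925 Y6.2560
M3 S289
G1 X223.8288 Y54.4942 F2604
G1 X166.8317 Y101.5624
G1 X71.2214 Y128.4136
G1 X164.2182 Y41.1618
G1 X63.9925 Y6.2560
M5
G00 X96.9339 Y66.2749
M3 S289
G1 X76.2214 Y102.1500 F2604
G1 X34.7964 Y102.1500
G1 X14.0839 Y66.2749
G1 X34.7964 Y30.3998
G1 X76.2214 Y30.3998
G1 X96.9339 Y66.2749
M5
G00 X124.2745 Y63.1677
M3 S289
G1 X125.0507 Y79.1712 F2604
G1 X122.6856 Y79.9343
G1 X121.6022 Y69.1969
M5
G00 X134.8756 Y17.2099
M3 S289
G1 X86.0394 Y73.8883 F2604
G1 X235.1800 Y33.0997
G1 X37.4510 Y86.6281
G1 X109.7164 Y100.9021
G1 X134.8756 Y17.2099
M5
G00 X0.0000 Y0.0000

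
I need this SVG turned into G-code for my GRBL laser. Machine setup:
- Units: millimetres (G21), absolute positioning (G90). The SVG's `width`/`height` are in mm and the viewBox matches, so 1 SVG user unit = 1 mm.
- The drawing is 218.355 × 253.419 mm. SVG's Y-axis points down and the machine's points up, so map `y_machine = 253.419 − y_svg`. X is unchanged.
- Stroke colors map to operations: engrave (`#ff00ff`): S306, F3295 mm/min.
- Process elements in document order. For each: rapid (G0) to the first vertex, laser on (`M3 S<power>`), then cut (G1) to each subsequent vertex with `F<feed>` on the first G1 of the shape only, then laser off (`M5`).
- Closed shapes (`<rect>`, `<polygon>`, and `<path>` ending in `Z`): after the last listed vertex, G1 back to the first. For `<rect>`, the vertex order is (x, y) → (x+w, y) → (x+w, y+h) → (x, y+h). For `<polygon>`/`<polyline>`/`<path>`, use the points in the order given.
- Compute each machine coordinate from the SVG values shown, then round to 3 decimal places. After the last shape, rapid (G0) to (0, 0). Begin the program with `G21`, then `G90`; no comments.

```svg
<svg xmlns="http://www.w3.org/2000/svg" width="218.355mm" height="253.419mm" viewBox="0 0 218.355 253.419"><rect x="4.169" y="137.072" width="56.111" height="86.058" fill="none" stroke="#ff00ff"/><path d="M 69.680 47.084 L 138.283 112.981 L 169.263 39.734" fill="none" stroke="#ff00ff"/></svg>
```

viewBox `0 0 218.355 253.419` with mm width/height → 1 unit = 1 mm. Flip: y_m = 253.419 − y_svg.

**Shape 1** — `<rect>` rectangle, stroke `#ff00ff` → engrave (S306, F3295). Machine vertices: (4.169,116.347) → (60.280,116.347) → (60.280,30.289) → (4.169,30.289) → (4.169,116.347). Closed: final G1 returns to the first vertex.

**Shape 2** — `<path>` open polyline, stroke `#ff00ff` → engrave (S306, F3295). Machine vertices: (69.680,206.335) → (138.283,140.438) → (169.263,213.685). Open path.

G21
G90
G0 X4.169 Y116.347
M3 S306
G1 X60.280 Y116.347 F3295
G1 X60.280 Y30.289
G1 X4.169 Y30.289
G1 X4.169 Y116.347
M5
G0 X69.680 Y206.335
M3 S306
G1 X138.283 Y140.438 F3295
G1 X169.263 Y213.685
M5
G0 X0.000 Y0.000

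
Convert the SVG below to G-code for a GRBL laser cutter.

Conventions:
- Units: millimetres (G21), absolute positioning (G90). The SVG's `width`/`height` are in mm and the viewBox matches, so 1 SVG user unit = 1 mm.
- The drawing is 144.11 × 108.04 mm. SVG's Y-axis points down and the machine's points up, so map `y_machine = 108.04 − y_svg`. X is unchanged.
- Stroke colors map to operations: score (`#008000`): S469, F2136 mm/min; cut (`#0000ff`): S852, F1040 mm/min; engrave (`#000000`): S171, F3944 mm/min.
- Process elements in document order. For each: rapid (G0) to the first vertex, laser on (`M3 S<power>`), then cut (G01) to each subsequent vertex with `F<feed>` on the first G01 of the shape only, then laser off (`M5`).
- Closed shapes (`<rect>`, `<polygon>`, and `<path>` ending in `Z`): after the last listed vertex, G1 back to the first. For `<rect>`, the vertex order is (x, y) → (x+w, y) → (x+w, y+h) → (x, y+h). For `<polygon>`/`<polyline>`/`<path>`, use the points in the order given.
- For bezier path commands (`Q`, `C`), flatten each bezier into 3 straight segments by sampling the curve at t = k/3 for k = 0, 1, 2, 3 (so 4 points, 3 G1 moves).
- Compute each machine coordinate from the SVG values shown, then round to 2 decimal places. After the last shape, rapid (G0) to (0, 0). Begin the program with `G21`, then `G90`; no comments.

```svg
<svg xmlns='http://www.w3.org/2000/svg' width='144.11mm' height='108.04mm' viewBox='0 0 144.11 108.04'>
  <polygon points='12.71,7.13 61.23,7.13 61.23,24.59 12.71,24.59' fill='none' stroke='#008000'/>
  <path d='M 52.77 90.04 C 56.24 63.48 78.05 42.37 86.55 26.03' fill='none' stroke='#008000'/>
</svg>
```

viewBox `0 0 144.11 108.04` with mm width/height → 1 unit = 1 mm. Flip: y_m = 108.04 − y_svg.

**Shape 1** — `<polygon>` rectangle, stroke `#008000` → score (S469, F2136). Machine vertices: (12.71,100.91) → (61.23,100.91) → (61.23,83.45) → (12.71,83.45) → (12.71,100.91). Closed: final G1 returns to the first vertex.

**Shape 2** — `<path>` cubic bezier, stroke `#008000` → score (S469, F2136). Control points (SVG): P0=(52.77,90.04), P1=(56.24,63.48), P2=(78.05,42.37), P3=(86.55,26.03); sampled at t=k/3. Machine vertices: (52.77,18.00) → (61.18,42.77) → (74.79,64.05) → (86.55,82.01). Open path.

G21
G90
G0 X12.71 Y100.91
M3 S469
G01 X61.23 Y100.91 F2136
G01 X61.23 Y83.45
G01 X12.71 Y83.45
G01 X12.71 Y100.91
M5
G0 X52.77 Y18.00
M3 S469
G01 X61.18 Y42.77 F2136
G01 X74.79 Y64.05
G01 X86.55 Y82.01
M5
G0 X0.00 Y0.00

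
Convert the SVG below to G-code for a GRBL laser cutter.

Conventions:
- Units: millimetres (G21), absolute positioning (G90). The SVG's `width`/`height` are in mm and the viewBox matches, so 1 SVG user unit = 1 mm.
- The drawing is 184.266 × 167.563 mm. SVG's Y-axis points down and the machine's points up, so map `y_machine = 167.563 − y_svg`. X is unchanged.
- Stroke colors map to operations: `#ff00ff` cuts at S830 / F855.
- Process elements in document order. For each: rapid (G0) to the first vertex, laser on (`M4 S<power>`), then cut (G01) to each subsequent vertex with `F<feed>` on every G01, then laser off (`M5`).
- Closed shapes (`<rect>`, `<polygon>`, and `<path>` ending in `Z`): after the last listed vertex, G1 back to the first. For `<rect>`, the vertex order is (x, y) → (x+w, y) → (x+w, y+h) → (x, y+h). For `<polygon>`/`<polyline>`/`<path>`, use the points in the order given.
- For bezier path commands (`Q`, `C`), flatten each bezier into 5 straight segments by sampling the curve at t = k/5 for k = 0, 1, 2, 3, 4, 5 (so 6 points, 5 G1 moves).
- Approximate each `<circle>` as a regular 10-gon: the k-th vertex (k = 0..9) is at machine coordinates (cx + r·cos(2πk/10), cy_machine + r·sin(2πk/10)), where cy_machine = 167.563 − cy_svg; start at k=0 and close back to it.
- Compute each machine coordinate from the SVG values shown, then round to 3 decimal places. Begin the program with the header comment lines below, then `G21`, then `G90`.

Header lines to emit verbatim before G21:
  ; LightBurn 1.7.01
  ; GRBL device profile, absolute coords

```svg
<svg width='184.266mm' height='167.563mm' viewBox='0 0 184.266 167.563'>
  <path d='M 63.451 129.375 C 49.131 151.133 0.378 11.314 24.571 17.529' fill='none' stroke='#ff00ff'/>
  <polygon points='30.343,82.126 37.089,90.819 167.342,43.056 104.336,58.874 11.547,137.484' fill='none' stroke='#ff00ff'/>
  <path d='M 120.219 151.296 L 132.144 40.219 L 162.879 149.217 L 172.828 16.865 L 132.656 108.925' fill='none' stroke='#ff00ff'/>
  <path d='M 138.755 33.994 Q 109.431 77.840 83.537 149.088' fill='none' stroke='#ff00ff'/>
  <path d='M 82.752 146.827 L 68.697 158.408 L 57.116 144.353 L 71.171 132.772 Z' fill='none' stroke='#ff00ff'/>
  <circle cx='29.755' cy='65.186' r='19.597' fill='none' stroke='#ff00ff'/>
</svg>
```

viewBox `0 0 184.266 167.563` with mm width/height → 1 unit = 1 mm. Flip: y_m = 167.563 − y_svg.

**Shape 1** — `<path>` cubic bezier, stroke `#ff00ff` → cut (S830, F855). Control points (SVG): P0=(63.451,129.375), P1=(49.131,151.133), P2=(0.378,11.314), P3=(24.571,17.529); sampled at t=k/5. Machine vertices: (63.451,38.188) → (51.586,42.062) → (36.611,69.948) → (23.681,107.083) → (17.950,138.700) → (24.571,150.034). Open path.

**Shape 2** — `<polygon>` closed polygon, stroke `#ff00ff` → cut (S830, F855). Machine vertices: (30.343,85.437) → (37.089,76.744) → (167.342,124.507) → (104.336,108.689) → (11.547,30.079) → (30.343,85.437). Closed: final G1 returns to the first vertex.

**Shape 3** — `<path>` open polyline, stroke `#ff00ff` → cut (S830, F855). Machine vertices: (120.219,16.267) → (132.144,127.344) → (162.879,18.346) → (172.828,150.698) → (132.656,58.638). Open path.

**Shape 4** — `<path>` quadratic bezier, stroke `#ff00ff` → cut (S830, F855). Control points (SVG): P0=(138.755,33.994), P1=(109.431,77.840), P2=(83.537,149.088); sampled at t=k/5. Machine vertices: (138.755,133.569) → (127.163,114.935) → (115.845,94.108) → (104.801,71.089) → (94.032,45.878) → (83.537,18.475). Open path.

**Shape 5** — `<path>` regular polygon, stroke `#ff00ff` → cut (S830, F855). Machine vertices: (82.752,20.736) → (68.697,9.155) → (57.116,23.210) → (71.171,34.791) → (82.752,20.736). Closed: final G1 returns to the first vertex.

**Shape 6** — `<circle>` circle, stroke `#ff00ff` → cut (S830, F855). Machine vertices: (49.352,102.377) → (45.609,113.896) → (35.811,121.015) → (23.699,121.015) → (13.901,113.896) → (10.158,102.377) → (13.901,90.858) → (23.699,83.739) → (35.811,83.739) → (45.609,90.858) → (49.352,102.377). Closed: final G1 returns to the first vertex.

; LightBurn 1.7.01
; GRBL device profile, absolute coords
G21
G90
G0 X63.451 Y38.188
M4 S830
G01 X51.586 Y42.062 F855
G01 X36.611 Y69.948 F855
G01 X23.681 Y107.083 F855
G01 X17.950 Y138.700 F855
G01 X24.571 Y150.034 F855
M5
G0 X30.343 Y85.437
M4 S830
G01 X37.089 Y76.744 F855
G01 X167.342 Y124.507 F855
G01 X104.336 Y108.689 F855
G01 X11.547 Y30.079 F855
G01 X30.343 Y85.437 F855
M5
G0 X120.219 Y16.267
M4 S830
G01 X132.144 Y127.344 F855
G01 X162.879 Y18.346 F855
G01 X172.828 Y150.698 F855
G01 X132.656 Y58.638 F855
M5
G0 X138.755 Y133.569
M4 S830
G01 X127.163 Y114.935 F855
G01 X115.845 Y94.108 F855
G01 X104.801 Y71.089 F855
G01 X94.032 Y45.878 F855
G01 X83.537 Y18.475 F855
M5
G0 X82.752 Y20.736
M4 S830
G01 X68.697 Y9.155 F855
G01 X57.116 Y23.210 F855
G01 X71.171 Y34.791 F855
G01 X82.752 Y20.736 F855
M5
G0 X49.352 Y102.377
M4 S830
G01 X45.609 Y113.896 F855
G01 X35.811 Y121.015 F855
G01 X23.699 Y121.015 F855
G01 X13.901 Y113.896 F855
G01 X10.158 Y102.377 F855
G01 X13.901 Y90.858 F855
G01 X23.699 Y83.739 F855
G01 X35.811 Y83.739 F855
G01 X45.609 Y90.858 F855
G01 X49.352 Y102.377 F855
M5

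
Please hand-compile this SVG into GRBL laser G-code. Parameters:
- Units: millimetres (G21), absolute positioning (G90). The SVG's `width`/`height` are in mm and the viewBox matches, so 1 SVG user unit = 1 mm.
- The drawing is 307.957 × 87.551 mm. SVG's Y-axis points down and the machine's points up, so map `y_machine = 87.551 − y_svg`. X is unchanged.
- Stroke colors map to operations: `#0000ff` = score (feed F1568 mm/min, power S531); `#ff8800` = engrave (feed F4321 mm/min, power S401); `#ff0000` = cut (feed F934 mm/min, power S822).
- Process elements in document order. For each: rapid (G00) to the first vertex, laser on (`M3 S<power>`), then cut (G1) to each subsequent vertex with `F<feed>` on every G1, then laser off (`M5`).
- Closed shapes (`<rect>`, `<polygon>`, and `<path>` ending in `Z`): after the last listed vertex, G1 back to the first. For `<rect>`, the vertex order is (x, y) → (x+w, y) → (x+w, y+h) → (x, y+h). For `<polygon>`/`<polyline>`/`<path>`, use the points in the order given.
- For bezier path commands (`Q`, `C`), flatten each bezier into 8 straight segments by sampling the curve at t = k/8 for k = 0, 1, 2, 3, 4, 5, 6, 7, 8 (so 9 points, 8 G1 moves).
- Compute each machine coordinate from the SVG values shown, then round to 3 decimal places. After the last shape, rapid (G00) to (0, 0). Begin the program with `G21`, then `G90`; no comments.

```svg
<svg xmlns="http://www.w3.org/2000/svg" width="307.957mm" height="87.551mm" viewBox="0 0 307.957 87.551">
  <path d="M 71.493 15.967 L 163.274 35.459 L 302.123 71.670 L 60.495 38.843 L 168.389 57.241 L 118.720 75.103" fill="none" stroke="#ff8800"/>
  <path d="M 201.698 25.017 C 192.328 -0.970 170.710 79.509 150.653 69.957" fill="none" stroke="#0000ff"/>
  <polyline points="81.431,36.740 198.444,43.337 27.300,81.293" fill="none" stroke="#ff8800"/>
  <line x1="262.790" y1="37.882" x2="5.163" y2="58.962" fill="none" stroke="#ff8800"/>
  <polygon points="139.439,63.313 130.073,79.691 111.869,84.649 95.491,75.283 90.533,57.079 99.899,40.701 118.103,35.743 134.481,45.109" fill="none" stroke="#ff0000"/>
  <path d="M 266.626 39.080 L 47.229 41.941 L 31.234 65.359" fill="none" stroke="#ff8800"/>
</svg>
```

viewBox `0 0 307.957 87.551` with mm width/height → 1 unit = 1 mm. Flip: y_m = 87.551 − y_svg.

**Shape 1** — `<path>` open polyline, stroke `#ff8800` → engrave (S401, F4321). Machine vertices: (71.493,71.584) → (163.274,52.092) → (302.123,15.881) → (60.495,48.708) → (168.389,30.310) → (118.720,12.448). Open path.

**Shape 2** — `<path>` cubic bezier, stroke `#0000ff` → score (S531, F1568). Control points (SVG): P0=(201.698,25.017), P1=(192.328,-0.970), P2=(170.710,79.509), P3=(150.653,69.957); sampled at t=k/8. Machine vertices: (201.698,62.534) → (197.637,67.672) → (192.590,65.132) → (186.718,57.216) → (180.183,46.227) → (173.147,34.468) → (165.773,24.241) → (158.221,17.848) → (150.653,17.594). Open path.

**Shape 3** — `<polyline>` open polyline, stroke `#ff8800` → engrave (S401, F4321). Machine vertices: (81.431,50.811) → (198.444,44.214) → (27.300,6.258). Open path.

**Shape 4** — `<line>` line segment, stroke `#ff8800` → engrave (S401, F4321). Machine vertices: (262.790,49.669) → (5.163,28.589). Open path.

**Shape 5** — `<polygon>` regular polygon, stroke `#ff0000` → cut (S822, F934). Machine vertices: (139.439,24.238) → (130.073,7.860) → (111.869,2.902) → (95.491,12.268) → (90.533,30.472) → (99.899,46.850) → (118.103,51.808) → (134.481,42.442) → (139.439,24.238). Closed: final G1 returns to the first vertex.

**Shape 6** — `<path>` open polyline, stroke `#ff8800` → engrave (S401, F4321). Machine vertices: (266.626,48.471) → (47.229,45.610) → (31.234,22.192). Open path.

G21
G90
G00 X71.493 Y71.584
M3 S401
G1 X163.274 Y52.092 F4321
G1 X302.123 Y15.881 F4321
G1 X60.495 Y48.708 F4321
G1 X168.389 Y30.310 F4321
G1 X118.720 Y12.448 F4321
M5
G00 X201.698 Y62.534
M3 S531
G1 X197.637 Y67.672 F1568
G1 X192.590 Y65.132 F1568
G1 X186.718 Y57.216 F1568
G1 X180.183 Y46.227 F1568
G1 X173.147 Y34.468 F1568
G1 X165.773 Y24.241 F1568
G1 X158.221 Y17.848 F1568
G1 X150.653 Y17.594 F1568
M5
G00 X81.431 Y50.811
M3 S401
G1 X198.444 Y44.214 F4321
G1 X27.300 Y6.258 F4321
M5
G00 X262.790 Y49.669
M3 S401
G1 X5.163 Y28.589 F4321
M5
G00 X139.439 Y24.238
M3 S822
G1 X130.073 Y7.860 F934
G1 X111.869 Y2.902 F934
G1 X95.491 Y12.268 F934
G1 X90.533 Y30.472 F934
G1 X99.899 Y46.850 F934
G1 X118.103 Y51.808 F934
G1 X134.481 Y42.442 F934
G1 X139.439 Y24.238 F934
M5
G00 X266.626 Y48.471
M3 S401
G1 X47.229 Y45.610 F4321
G1 X31.234 Y22.192 F4321
M5
G00 X0.000 Y0.000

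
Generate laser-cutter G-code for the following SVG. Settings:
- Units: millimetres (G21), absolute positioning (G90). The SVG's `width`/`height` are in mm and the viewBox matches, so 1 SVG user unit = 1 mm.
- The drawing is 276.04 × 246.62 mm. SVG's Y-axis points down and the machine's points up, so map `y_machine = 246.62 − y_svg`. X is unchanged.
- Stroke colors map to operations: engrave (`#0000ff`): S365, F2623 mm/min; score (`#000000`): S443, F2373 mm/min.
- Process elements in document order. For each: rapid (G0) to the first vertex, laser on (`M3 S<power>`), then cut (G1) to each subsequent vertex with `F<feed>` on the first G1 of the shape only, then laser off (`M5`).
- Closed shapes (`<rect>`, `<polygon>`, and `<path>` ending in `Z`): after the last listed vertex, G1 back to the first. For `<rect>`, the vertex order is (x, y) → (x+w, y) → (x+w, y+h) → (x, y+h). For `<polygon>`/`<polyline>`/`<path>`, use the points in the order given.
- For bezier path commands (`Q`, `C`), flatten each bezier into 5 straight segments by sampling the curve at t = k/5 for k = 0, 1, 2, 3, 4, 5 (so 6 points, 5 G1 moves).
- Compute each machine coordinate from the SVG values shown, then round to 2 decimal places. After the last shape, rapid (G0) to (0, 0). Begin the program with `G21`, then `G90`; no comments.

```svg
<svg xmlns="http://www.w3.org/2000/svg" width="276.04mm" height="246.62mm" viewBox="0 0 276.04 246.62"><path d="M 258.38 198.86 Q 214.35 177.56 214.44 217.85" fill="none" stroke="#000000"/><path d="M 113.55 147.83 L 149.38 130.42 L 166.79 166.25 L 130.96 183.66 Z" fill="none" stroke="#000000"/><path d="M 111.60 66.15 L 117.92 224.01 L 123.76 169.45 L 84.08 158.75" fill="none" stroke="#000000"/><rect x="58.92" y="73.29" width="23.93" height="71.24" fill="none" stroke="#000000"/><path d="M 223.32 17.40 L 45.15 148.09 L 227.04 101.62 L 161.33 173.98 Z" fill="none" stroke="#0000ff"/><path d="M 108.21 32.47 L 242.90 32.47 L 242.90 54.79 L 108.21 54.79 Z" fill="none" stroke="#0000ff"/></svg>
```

G21
G90
G0 X258.38 Y47.76
M3 S443
G1 X242.53 Y53.82 F2373
G1 X230.22 Y54.95
G1 X221.43 Y51.15
G1 X216.17 Y42.42
G1 X214.44 Y28.77
M5
G0 X113.55 Y98.79
M3 S443
G1 X149.38 Y116.20 F2373
G1 X166.79 Y80.37
G1 X130.96 Y62.96
G1 X113.55 Y98.79
M5
G0 X111.60 Y180.47
M3 S443
G1 X117.92 Y22.61 F2373
G1 X123.76 Y77.17
G1 X84.08 Y87.87
M5
G0 X58.92 Y173.33
M3 S443
G1 X82.85 Y173.33 F2373
G1 X82.85 Y102.09
G1 X58.92 Y102.09
G1 X58.92 Y173.33
M5
G0 X223.32 Y229.22
M3 S365
G1 X45.15 Y98.53 F2623
G1 X227.04 Y145.00
G1 X161.33 Y72.64
G1 X223.32 Y229.22
M5
G0 X108.21 Y214.15
M3 S365
G1 X242.90 Y214.15 F2623
G1 X242.90 Y191.83
G1 X108.21 Y191.83
G1 X108.21 Y214.15
M5
G0 X0.00 Y0.00

1 u = 1 mm; y_m = 246.62 − y.

[1] `<path>` quadratic bezier, #000000→score S443 F2373: (258.38,47.76) → (242.53,53.82) → (230.22,54.95) → (221.43,51.15) → (216.17,42.42) → (214.44,28.77)

[2] `<path>` regular polygon, #000000→score S443 F2373: (113.55,98.79) → (149.38,116.20) → (166.79,80.37) → (130.96,62.96) → (113.55,98.79) (closed)

[3] `<path>` open polyline, #000000→score S443 F2373: (111.60,180.47) → (117.92,22.61) → (123.76,77.17) → (84.08,87.87)

[4] `<rect>` rectangle, #000000→score S443 F2373: (58.92,173.33) → (82.85,173.33) → (82.85,102.09) → (58.92,102.09) → (58.92,173.33) (closed)

[5] `<path>` closed polygon, #0000ff→engrave S365 F2623: (223.32,229.22) → (45.15,98.53) → (227.04,145.00) → (161.33,72.64) → (223.32,229.22) (closed)

[6] `<path>` rectangle, #0000ff→engrave S365 F2623: (108.21,214.15) → (242.90,214.15) → (242.90,191.83) → (108.21,191.83) → (108.21,214.15) (closed)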